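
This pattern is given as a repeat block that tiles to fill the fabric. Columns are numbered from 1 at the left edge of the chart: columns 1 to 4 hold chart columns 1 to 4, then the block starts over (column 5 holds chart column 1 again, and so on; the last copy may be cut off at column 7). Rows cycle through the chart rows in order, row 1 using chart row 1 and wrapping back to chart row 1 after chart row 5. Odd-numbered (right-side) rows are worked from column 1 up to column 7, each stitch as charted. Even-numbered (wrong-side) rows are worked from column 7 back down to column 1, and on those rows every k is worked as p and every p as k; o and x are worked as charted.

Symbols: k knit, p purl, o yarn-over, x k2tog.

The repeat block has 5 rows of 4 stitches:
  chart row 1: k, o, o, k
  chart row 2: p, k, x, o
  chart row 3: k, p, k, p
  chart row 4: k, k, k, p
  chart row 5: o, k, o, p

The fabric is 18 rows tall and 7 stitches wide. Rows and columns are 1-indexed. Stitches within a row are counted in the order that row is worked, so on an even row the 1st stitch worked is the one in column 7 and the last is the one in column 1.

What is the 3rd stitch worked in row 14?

Row 14: (14-1) mod 5 = 3, so use chart row 4. Even row -> WS.
Chart row 4 tiled across columns 1-7: k k k p k k k
WS row: flip the tiled sequence (start at column 7) and apply k<->p; o and x stay.
Row 14 as worked: p p p k p p p
Stitch 3 in working order -> p

Result:
p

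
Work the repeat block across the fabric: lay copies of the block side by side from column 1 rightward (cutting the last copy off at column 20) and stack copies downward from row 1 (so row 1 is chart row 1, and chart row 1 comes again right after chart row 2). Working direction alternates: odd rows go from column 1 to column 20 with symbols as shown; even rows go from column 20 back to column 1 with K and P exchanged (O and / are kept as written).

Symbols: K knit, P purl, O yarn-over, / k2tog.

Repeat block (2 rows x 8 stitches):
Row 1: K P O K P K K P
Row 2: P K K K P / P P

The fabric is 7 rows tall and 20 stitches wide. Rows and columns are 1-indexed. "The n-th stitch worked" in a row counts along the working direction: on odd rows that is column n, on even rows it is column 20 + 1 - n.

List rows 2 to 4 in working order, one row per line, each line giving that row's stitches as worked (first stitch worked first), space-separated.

Row 2: chart row 2, WS - tiled (columns 1-20): P K K K P / P P P K K K P / P P P K K K; work from column 20 back to 1 with K<->P swapped.
Row 3: chart row 1, RS - tile across columns 1-20 and work as-is.
Row 4: chart row 2, WS - tiled (columns 1-20): P K K K P / P P P K K K P / P P P K K K; work from column 20 back to 1 with K<->P swapped.

Result:
P P P K K K / K P P P K K K / K P P P K
K P O K P K K P K P O K P K K P K P O K
P P P K K K / K P P P K K K / K P P P K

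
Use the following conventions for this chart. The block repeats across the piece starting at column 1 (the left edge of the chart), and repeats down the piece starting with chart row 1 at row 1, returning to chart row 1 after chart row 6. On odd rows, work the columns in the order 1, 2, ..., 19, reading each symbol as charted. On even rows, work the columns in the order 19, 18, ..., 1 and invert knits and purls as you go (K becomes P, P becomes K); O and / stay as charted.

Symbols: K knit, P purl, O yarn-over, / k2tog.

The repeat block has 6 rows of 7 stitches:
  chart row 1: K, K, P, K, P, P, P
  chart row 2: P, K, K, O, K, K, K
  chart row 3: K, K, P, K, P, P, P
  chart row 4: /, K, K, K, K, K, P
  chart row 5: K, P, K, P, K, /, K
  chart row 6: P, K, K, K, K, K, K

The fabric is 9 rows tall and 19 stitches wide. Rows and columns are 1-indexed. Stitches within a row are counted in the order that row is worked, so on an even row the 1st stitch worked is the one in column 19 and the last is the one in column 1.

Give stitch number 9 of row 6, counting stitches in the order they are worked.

For row 6: chart row = ((6-1) mod 6) + 1 = 6; this is a WS (even) row.
Chart row 6 tiled across columns 1-19: P K K K K K K P K K K K K K P K K K K
Wrong side: read the tiled row from column 19 down to 1 and exchange K with P (leave O, /).
Row 6 as worked: P P P P K P P P P P P K P P P P P P K
Counting 9 along the worked row gives P.

== STITCH ==
P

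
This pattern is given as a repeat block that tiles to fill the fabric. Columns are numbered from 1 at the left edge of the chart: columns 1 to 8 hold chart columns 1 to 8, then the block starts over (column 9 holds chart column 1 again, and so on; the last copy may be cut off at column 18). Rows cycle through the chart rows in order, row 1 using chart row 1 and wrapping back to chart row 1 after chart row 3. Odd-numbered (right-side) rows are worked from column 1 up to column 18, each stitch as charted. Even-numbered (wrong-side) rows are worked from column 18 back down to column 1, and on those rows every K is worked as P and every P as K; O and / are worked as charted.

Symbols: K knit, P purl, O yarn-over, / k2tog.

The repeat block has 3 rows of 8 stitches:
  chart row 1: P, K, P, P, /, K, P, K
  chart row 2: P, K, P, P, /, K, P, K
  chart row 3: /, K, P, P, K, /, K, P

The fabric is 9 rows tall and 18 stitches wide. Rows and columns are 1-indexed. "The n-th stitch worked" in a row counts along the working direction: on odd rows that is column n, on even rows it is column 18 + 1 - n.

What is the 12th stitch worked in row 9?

Stitch:
P

Derivation:
Row 9 uses chart row ((9-1) mod 3)+1 = 3. Row 9 is odd, so RS.
Chart row 3 tiled across columns 1-18: / K P P K / K P / K P P K / K P / K
RS row: no reversal, no swap; stitch n worked = column n.
Counting 12 along the worked row gives P.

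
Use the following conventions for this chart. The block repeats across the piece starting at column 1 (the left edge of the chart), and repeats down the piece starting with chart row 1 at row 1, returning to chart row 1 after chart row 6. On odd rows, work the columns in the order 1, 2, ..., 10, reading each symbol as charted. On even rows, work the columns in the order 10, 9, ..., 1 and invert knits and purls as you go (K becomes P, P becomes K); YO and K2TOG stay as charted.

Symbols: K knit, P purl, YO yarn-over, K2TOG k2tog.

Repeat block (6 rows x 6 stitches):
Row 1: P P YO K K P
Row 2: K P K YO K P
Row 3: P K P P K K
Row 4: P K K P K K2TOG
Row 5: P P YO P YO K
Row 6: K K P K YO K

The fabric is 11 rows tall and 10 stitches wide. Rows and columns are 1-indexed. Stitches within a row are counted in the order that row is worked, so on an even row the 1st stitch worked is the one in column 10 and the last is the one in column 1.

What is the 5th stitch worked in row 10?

For row 10: chart row = ((10-1) mod 6) + 1 = 4; this is a WS (even) row.
Chart row 4 tiled across columns 1-10: P K K P K K2TOG P K K P
WS row: flip the tiled sequence (start at column 10) and apply K<->P; YO and K2TOG stay.
Row 10 as worked: K P P K K2TOG P K P P K
The 5th stitch worked is K2TOG.

Stitch:
K2TOG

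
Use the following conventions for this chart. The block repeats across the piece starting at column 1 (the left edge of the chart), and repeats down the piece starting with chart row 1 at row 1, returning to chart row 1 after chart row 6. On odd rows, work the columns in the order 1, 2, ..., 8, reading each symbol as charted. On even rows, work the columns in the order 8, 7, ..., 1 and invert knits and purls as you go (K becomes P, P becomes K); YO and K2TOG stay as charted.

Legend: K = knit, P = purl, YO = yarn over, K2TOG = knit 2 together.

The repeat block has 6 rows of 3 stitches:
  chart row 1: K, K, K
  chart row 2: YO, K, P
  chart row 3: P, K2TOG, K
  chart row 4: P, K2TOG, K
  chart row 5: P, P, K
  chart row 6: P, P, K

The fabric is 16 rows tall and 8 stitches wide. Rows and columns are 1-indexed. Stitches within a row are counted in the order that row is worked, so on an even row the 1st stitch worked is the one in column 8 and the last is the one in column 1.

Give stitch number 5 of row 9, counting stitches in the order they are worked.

Row 9 uses chart row ((9-1) mod 6)+1 = 3. Row 9 is odd, so RS.
Chart row 3 tiled across columns 1-8: P K2TOG K P K2TOG K P K2TOG
Right side: take the tiled row as-is (worked left to right from column 1).
Counting 5 along the worked row gives K2TOG.

Result:
K2TOG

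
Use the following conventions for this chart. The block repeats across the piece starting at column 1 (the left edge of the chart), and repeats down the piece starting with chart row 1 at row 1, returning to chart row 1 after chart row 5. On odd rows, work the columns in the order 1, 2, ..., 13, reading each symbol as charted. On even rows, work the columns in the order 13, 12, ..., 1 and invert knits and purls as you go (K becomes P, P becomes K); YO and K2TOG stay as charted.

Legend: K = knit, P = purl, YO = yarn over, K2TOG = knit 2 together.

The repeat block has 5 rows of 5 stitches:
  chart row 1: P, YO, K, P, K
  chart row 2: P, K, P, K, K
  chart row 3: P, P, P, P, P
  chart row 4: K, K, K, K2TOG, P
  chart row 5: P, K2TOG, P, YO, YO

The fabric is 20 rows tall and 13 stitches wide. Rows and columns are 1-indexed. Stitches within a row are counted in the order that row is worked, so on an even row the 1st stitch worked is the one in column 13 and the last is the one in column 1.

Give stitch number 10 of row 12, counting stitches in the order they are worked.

== STITCH ==
P

Derivation:
Row 12: (12-1) mod 5 = 1, so use chart row 2. Even row -> WS.
Chart row 2 tiled across columns 1-13: P K P K K P K P K K P K P
Wrong side: read the tiled row from column 13 down to 1 and exchange K with P (leave YO, K2TOG).
Row 12 as worked: K P K P P K P K P P K P K
The 10th stitch worked is P.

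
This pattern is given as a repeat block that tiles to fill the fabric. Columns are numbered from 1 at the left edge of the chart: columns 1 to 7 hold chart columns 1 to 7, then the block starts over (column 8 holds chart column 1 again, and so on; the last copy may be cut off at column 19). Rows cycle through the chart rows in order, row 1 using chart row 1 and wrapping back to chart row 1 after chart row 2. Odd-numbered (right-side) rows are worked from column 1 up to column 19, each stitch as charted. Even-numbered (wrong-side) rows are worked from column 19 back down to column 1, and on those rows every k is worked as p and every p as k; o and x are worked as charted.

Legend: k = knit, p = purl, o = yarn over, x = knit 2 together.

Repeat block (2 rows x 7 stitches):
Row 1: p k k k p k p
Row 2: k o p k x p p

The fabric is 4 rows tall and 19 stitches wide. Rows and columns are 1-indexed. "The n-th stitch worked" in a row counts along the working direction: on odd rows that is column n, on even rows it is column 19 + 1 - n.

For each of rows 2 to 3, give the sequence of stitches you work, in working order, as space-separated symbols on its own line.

Row 2: chart row 2, WS - tiled (columns 1-19): k o p k x p p k o p k x p p k o p k x; work from column 19 back to 1 with k<->p swapped.
Row 3: chart row 1, RS - tile across columns 1-19 and work as-is.

Result:
x p k o p k k x p k o p k k x p k o p
p k k k p k p p k k k p k p p k k k p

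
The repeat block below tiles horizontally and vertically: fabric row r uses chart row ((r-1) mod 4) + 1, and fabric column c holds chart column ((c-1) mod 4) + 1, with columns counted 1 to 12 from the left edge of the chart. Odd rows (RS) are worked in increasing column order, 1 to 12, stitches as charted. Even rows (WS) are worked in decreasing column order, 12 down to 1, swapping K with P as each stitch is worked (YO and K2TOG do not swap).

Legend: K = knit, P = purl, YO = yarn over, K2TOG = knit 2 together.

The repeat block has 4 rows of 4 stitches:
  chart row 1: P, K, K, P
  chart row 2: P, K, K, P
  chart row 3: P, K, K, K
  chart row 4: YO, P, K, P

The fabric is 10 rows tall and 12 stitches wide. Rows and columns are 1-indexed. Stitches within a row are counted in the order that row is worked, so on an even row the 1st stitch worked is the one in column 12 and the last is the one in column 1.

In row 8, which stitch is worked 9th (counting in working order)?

For row 8: chart row = ((8-1) mod 4) + 1 = 4; this is a WS (even) row.
Chart row 4 tiled across columns 1-12: YO P K P YO P K P YO P K P
WS: work from column 12 back to column 1 (reverse the tiled row), swapping K<->P (YO and K2TOG unchanged).
Row 8 as worked: K P K YO K P K YO K P K YO
The 9th stitch worked is K.

Stitch:
K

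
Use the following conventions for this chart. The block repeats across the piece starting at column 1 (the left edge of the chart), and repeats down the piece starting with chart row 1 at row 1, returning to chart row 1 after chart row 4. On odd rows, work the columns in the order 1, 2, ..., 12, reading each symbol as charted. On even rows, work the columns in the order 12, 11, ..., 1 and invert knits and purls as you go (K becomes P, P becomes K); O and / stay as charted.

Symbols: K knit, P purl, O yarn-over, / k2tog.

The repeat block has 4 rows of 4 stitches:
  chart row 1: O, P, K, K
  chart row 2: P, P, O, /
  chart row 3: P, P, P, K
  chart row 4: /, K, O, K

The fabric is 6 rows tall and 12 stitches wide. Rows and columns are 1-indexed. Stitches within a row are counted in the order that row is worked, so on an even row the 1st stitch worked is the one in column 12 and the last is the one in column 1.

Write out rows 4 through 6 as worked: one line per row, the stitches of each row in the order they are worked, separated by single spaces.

Row 4: chart row 4, WS - tiled (columns 1-12): / K O K / K O K / K O K; work from column 12 back to 1 with K<->P swapped.
Row 5: chart row 1, RS - tile across columns 1-12 and work as-is.
Row 6: chart row 2, WS - tiled (columns 1-12): P P O / P P O / P P O /; work from column 12 back to 1 with K<->P swapped.

Rows as worked:
P O P / P O P / P O P /
O P K K O P K K O P K K
/ O K K / O K K / O K K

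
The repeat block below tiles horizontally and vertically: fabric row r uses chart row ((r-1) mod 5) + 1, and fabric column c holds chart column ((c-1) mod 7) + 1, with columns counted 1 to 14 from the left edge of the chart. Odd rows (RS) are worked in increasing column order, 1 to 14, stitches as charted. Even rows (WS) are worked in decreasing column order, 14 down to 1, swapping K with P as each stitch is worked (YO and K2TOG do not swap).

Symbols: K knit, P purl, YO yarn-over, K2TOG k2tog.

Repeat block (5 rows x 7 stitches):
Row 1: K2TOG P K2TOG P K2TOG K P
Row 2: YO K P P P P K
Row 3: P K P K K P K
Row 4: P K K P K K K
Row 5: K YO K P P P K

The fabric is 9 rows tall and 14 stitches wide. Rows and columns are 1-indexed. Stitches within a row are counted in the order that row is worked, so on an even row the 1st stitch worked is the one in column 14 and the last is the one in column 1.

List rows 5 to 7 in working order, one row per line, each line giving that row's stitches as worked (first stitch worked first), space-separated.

Result:
K YO K P P P K K YO K P P P K
K P K2TOG K K2TOG K K2TOG K P K2TOG K K2TOG K K2TOG
YO K P P P P K YO K P P P P K

Derivation:
Row 5: chart row 5, RS - tile across columns 1-14 and work as-is.
Row 6: chart row 1, WS - tiled (columns 1-14): K2TOG P K2TOG P K2TOG K P K2TOG P K2TOG P K2TOG K P; work from column 14 back to 1 with K<->P swapped.
Row 7: chart row 2, RS - tile across columns 1-14 and work as-is.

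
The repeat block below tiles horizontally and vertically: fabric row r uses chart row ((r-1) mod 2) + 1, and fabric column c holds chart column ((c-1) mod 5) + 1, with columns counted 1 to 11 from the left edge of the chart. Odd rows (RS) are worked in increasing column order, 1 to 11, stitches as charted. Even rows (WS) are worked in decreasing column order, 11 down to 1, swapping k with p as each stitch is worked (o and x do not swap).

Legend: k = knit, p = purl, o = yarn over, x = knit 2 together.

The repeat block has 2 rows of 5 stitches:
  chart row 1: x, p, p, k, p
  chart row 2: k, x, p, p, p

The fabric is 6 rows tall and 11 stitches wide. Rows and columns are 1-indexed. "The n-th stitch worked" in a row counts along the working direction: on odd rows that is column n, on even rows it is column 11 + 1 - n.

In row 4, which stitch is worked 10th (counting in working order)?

Stitch:
x

Derivation:
For row 4: chart row = ((4-1) mod 2) + 1 = 2; this is a WS (even) row.
Chart row 2 tiled across columns 1-11: k x p p p k x p p p k
WS row: flip the tiled sequence (start at column 11) and apply k<->p; o and x stay.
Row 4 as worked: p k k k x p k k k x p
The 10th stitch worked is x.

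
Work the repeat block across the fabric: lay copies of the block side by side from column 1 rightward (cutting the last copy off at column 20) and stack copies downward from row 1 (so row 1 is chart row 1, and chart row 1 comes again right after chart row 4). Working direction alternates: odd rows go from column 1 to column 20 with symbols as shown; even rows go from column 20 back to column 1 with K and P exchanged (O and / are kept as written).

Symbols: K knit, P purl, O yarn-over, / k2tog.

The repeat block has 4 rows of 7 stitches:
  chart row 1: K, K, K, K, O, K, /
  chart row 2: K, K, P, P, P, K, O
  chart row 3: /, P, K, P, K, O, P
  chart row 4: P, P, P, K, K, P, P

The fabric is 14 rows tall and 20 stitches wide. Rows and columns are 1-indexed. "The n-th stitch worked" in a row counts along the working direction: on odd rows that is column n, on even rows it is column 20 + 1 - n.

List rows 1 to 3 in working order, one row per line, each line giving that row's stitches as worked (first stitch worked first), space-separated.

Row 1: chart row 1, RS - tile across columns 1-20 and work as-is.
Row 2: chart row 2, WS - tiled (columns 1-20): K K P P P K O K K P P P K O K K P P P K; work from column 20 back to 1 with K<->P swapped.
Row 3: chart row 3, RS - tile across columns 1-20 and work as-is.

== ROWS AS WORKED ==
K K K K O K / K K K K O K / K K K K O K
P K K K P P O P K K K P P O P K K K P P
/ P K P K O P / P K P K O P / P K P K O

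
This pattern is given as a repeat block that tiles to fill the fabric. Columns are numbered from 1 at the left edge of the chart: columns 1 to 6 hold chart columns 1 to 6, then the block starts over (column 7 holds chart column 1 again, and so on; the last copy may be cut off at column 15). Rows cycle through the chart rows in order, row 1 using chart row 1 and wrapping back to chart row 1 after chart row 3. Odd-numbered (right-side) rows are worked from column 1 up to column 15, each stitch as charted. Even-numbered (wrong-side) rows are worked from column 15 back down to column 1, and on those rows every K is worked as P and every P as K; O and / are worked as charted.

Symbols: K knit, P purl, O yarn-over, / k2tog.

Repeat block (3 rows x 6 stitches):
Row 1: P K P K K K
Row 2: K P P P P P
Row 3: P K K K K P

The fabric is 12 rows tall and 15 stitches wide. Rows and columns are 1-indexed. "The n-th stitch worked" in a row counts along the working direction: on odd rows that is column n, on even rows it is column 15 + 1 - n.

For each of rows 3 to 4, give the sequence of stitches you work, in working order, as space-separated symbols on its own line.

== ROWS AS WORKED ==
P K K K K P P K K K K P P K K
K P K P P P K P K P P P K P K

Derivation:
Row 3: chart row 3, RS - tile across columns 1-15 and work as-is.
Row 4: chart row 1, WS - tiled (columns 1-15): P K P K K K P K P K K K P K P; work from column 15 back to 1 with K<->P swapped.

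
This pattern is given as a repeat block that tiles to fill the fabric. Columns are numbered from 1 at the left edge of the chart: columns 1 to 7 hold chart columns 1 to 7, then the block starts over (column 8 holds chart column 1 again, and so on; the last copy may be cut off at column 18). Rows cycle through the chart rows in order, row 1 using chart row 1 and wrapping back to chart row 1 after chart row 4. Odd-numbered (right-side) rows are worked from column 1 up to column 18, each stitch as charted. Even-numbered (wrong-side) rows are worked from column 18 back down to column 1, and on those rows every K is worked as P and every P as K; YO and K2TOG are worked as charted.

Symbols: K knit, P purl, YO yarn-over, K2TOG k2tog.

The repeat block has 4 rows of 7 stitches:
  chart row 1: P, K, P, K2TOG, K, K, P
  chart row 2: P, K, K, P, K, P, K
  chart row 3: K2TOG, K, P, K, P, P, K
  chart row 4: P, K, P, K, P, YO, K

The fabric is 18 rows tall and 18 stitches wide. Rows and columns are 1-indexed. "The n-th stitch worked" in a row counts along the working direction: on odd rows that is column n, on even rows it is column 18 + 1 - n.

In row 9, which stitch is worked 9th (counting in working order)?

Row 9: (9-1) mod 4 = 0, so use chart row 1. Odd row -> RS.
Chart row 1 tiled across columns 1-18: P K P K2TOG K K P P K P K2TOG K K P P K P K2TOG
Right side: take the tiled row as-is (worked left to right from column 1).
The 9th stitch worked is K.

== STITCH ==
K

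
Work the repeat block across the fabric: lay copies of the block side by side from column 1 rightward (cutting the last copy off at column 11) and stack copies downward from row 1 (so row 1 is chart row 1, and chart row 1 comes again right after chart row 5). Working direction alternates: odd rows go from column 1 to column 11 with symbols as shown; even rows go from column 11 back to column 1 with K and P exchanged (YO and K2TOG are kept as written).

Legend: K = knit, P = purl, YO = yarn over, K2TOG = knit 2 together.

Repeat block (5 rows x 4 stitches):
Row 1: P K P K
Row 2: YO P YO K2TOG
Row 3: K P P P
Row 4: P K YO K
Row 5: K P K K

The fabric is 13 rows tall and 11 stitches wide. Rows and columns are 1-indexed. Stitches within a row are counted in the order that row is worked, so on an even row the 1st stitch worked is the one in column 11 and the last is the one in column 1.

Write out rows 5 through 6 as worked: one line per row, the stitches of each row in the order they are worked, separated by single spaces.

Rows as worked:
K P K K K P K K K P K
K P K P K P K P K P K

Derivation:
Row 5: chart row 5, RS - tile across columns 1-11 and work as-is.
Row 6: chart row 1, WS - tiled (columns 1-11): P K P K P K P K P K P; work from column 11 back to 1 with K<->P swapped.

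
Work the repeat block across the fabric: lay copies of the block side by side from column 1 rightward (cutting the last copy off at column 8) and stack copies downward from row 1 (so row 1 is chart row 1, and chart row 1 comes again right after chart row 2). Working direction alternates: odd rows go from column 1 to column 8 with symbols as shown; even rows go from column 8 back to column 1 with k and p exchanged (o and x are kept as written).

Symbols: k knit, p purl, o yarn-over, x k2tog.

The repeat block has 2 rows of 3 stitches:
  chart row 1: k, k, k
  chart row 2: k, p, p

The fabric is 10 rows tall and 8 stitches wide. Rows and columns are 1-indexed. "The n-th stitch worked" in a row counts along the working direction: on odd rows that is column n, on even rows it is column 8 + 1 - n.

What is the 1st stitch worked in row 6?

Row 6: (6-1) mod 2 = 1, so use chart row 2. Even row -> WS.
Chart row 2 tiled across columns 1-8: k p p k p p k p
Wrong side: read the tiled row from column 8 down to 1 and exchange k with p (leave o, x).
Row 6 as worked: k p k k p k k p
Stitch 1 in working order -> k

Result:
k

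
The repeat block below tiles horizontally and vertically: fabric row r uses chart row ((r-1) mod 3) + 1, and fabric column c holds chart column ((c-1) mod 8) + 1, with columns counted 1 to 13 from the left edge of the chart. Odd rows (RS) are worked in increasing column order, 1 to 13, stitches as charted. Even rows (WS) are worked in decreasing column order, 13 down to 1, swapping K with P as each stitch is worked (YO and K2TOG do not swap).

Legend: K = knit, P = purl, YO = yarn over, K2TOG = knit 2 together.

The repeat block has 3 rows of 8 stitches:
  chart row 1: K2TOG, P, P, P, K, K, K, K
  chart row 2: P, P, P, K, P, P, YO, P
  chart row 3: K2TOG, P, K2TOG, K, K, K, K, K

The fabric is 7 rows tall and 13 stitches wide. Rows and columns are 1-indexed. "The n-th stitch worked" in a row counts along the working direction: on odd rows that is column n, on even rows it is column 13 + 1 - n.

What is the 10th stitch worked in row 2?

For row 2: chart row = ((2-1) mod 3) + 1 = 2; this is a WS (even) row.
Chart row 2 tiled across columns 1-13: P P P K P P YO P P P P K P
Wrong side: read the tiled row from column 13 down to 1 and exchange K with P (leave YO, K2TOG).
Row 2 as worked: K P K K K K YO K K P K K K
Counting 10 along the worked row gives P.

Result:
P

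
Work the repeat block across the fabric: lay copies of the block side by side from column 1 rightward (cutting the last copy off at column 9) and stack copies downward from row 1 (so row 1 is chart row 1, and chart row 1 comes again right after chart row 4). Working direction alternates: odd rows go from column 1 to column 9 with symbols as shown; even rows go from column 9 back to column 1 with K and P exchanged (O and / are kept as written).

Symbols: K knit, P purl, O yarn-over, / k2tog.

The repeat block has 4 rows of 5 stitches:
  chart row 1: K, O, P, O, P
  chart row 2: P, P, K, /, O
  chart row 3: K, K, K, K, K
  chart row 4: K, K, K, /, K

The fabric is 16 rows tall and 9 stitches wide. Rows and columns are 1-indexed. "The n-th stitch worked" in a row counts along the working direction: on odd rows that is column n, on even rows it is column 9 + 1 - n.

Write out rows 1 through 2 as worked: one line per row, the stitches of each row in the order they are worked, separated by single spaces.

Rows as worked:
K O P O P K O P O
/ P K K O / P K K

Derivation:
Row 1: chart row 1, RS - tile across columns 1-9 and work as-is.
Row 2: chart row 2, WS - tiled (columns 1-9): P P K / O P P K /; work from column 9 back to 1 with K<->P swapped.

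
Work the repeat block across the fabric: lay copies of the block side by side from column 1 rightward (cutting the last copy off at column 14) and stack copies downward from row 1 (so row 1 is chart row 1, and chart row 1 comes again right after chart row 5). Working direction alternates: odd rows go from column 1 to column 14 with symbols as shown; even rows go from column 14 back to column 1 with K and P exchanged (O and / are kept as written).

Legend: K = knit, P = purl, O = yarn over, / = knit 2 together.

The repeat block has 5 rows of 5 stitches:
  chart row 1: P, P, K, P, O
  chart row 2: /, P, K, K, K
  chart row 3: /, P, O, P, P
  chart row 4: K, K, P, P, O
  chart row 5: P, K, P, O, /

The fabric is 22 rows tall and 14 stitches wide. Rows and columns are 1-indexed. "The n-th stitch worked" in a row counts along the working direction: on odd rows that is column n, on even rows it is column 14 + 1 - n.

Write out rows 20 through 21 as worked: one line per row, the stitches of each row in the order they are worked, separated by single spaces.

Row 20: chart row 5, WS - tiled (columns 1-14): P K P O / P K P O / P K P O; work from column 14 back to 1 with K<->P swapped.
Row 21: chart row 1, RS - tile across columns 1-14 and work as-is.

== ROWS AS WORKED ==
O K P K / O K P K / O K P K
P P K P O P P K P O P P K P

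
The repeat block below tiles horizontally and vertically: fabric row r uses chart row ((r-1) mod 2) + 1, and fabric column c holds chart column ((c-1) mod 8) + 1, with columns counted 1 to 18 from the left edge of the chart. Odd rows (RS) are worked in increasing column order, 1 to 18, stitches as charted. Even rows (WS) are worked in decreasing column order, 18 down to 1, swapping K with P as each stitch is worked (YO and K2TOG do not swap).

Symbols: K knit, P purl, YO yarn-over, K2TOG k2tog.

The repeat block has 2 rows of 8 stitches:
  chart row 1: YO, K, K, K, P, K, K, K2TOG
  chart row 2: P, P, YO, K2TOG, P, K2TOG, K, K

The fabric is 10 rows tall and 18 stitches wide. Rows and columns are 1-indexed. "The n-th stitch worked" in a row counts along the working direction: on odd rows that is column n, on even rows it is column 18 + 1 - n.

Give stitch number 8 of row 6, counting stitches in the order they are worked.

Row 6 uses chart row ((6-1) mod 2)+1 = 2. Row 6 is even, so WS.
Chart row 2 tiled across columns 1-18: P P YO K2TOG P K2TOG K K P P YO K2TOG P K2TOG K K P P
Wrong side: read the tiled row from column 18 down to 1 and exchange K with P (leave YO, K2TOG).
Row 6 as worked: K K P P K2TOG K K2TOG YO K K P P K2TOG K K2TOG YO K K
Stitch 8 in working order -> YO

Stitch:
YO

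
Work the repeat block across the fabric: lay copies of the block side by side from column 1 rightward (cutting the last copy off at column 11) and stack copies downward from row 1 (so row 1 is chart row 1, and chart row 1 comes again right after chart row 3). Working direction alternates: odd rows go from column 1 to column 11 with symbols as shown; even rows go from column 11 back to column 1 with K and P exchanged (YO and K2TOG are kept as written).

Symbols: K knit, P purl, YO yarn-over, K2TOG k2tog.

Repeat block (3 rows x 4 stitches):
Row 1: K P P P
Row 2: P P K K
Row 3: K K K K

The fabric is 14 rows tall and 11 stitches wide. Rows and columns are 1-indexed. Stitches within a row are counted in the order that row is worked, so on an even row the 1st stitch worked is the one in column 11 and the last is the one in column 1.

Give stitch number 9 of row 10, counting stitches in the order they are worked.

For row 10: chart row = ((10-1) mod 3) + 1 = 1; this is a WS (even) row.
Chart row 1 tiled across columns 1-11: K P P P K P P P K P P
WS row: flip the tiled sequence (start at column 11) and apply K<->P; YO and K2TOG stay.
Row 10 as worked: K K P K K K P K K K P
The 9th stitch worked is K.

Result:
K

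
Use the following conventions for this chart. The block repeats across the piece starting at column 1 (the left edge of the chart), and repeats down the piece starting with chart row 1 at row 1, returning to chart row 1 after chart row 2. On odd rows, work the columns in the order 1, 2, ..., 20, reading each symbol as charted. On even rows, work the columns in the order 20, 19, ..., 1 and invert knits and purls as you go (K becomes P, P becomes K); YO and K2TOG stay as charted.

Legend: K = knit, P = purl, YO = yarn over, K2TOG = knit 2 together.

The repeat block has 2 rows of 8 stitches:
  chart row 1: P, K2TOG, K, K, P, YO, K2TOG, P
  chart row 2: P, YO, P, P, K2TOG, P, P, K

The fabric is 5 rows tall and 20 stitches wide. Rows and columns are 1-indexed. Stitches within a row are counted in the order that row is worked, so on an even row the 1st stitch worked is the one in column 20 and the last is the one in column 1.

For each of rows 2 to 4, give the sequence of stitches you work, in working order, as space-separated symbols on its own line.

Row 2: chart row 2, WS - tiled (columns 1-20): P YO P P K2TOG P P K P YO P P K2TOG P P K P YO P P; work from column 20 back to 1 with K<->P swapped.
Row 3: chart row 1, RS - tile across columns 1-20 and work as-is.
Row 4: chart row 2, WS - tiled (columns 1-20): P YO P P K2TOG P P K P YO P P K2TOG P P K P YO P P; work from column 20 back to 1 with K<->P swapped.

== ROWS AS WORKED ==
K K YO K P K K K2TOG K K YO K P K K K2TOG K K YO K
P K2TOG K K P YO K2TOG P P K2TOG K K P YO K2TOG P P K2TOG K K
K K YO K P K K K2TOG K K YO K P K K K2TOG K K YO K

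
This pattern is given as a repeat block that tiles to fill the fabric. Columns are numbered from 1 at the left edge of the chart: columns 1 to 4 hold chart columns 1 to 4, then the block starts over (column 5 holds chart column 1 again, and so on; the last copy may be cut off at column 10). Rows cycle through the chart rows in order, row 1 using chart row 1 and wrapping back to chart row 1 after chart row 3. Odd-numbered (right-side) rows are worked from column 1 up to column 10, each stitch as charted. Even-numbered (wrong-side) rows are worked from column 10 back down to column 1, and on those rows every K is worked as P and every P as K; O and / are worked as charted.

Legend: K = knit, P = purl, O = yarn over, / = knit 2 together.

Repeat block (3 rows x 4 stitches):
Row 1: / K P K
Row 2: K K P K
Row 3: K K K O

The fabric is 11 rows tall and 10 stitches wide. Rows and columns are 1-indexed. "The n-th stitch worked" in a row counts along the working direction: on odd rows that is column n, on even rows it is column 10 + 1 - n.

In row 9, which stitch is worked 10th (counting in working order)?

== STITCH ==
K

Derivation:
Row 9: (9-1) mod 3 = 2, so use chart row 3. Odd row -> RS.
Chart row 3 tiled across columns 1-10: K K K O K K K O K K
RS row: no reversal, no swap; stitch n worked = column n.
Stitch 10 in working order -> K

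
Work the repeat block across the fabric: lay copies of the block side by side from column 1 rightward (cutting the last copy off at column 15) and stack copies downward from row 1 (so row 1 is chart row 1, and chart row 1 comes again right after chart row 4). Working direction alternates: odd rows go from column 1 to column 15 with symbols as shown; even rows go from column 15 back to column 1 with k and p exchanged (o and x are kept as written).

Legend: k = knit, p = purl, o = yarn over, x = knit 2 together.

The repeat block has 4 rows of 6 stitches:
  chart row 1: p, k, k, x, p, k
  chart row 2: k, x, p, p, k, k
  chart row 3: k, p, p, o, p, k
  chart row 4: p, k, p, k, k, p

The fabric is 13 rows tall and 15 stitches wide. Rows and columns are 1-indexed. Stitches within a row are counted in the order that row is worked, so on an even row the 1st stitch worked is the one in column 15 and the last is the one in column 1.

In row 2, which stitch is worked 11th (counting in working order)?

Stitch:
p

Derivation:
Row 2: (2-1) mod 4 = 1, so use chart row 2. Even row -> WS.
Chart row 2 tiled across columns 1-15: k x p p k k k x p p k k k x p
WS row: flip the tiled sequence (start at column 15) and apply k<->p; o and x stay.
Row 2 as worked: k x p p p k k x p p p k k x p
The 11th stitch worked is p.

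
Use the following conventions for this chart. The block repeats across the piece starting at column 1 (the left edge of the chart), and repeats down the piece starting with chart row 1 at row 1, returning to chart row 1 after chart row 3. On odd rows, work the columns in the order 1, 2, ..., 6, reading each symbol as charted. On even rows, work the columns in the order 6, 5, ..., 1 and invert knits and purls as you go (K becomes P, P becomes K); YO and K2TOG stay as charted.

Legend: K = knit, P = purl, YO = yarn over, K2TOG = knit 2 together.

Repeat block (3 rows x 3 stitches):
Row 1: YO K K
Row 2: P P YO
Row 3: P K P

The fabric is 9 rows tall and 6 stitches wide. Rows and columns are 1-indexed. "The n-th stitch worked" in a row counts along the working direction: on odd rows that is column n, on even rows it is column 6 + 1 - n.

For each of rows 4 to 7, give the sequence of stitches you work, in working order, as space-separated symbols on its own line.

Row 4: chart row 1, WS - tiled (columns 1-6): YO K K YO K K; work from column 6 back to 1 with K<->P swapped.
Row 5: chart row 2, RS - tile across columns 1-6 and work as-is.
Row 6: chart row 3, WS - tiled (columns 1-6): P K P P K P; work from column 6 back to 1 with K<->P swapped.
Row 7: chart row 1, RS - tile across columns 1-6 and work as-is.

Result:
P P YO P P YO
P P YO P P YO
K P K K P K
YO K K YO K K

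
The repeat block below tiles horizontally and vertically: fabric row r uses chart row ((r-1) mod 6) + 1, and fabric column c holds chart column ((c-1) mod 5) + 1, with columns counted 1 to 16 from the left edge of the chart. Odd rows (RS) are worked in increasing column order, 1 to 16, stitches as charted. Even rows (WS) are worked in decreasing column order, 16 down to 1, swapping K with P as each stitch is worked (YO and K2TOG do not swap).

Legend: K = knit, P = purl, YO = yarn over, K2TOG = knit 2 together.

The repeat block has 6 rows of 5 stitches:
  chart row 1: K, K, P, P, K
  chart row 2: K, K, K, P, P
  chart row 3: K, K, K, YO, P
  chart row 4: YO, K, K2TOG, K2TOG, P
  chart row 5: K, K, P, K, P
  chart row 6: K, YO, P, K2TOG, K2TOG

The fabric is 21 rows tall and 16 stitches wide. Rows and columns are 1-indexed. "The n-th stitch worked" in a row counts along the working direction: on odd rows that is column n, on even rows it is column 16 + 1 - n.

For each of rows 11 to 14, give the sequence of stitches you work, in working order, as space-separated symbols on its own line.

Row 11: chart row 5, RS - tile across columns 1-16 and work as-is.
Row 12: chart row 6, WS - tiled (columns 1-16): K YO P K2TOG K2TOG K YO P K2TOG K2TOG K YO P K2TOG K2TOG K; work from column 16 back to 1 with K<->P swapped.
Row 13: chart row 1, RS - tile across columns 1-16 and work as-is.
Row 14: chart row 2, WS - tiled (columns 1-16): K K K P P K K K P P K K K P P K; work from column 16 back to 1 with K<->P swapped.

Rows as worked:
K K P K P K K P K P K K P K P K
P K2TOG K2TOG K YO P K2TOG K2TOG K YO P K2TOG K2TOG K YO P
K K P P K K K P P K K K P P K K
P K K P P P K K P P P K K P P P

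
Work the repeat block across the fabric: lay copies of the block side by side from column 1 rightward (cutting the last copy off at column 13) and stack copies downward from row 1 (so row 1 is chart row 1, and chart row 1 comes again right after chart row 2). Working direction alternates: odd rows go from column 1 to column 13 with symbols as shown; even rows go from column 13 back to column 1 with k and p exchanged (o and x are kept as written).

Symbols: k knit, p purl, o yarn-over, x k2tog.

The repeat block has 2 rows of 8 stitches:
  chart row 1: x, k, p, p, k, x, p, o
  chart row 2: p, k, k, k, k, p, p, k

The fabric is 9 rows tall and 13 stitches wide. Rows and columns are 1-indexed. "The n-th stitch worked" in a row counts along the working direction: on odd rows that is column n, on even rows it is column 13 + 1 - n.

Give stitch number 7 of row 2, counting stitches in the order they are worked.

== STITCH ==
k

Derivation:
Row 2 uses chart row ((2-1) mod 2)+1 = 2. Row 2 is even, so WS.
Chart row 2 tiled across columns 1-13: p k k k k p p k p k k k k
WS row: flip the tiled sequence (start at column 13) and apply k<->p; o and x stay.
Row 2 as worked: p p p p k p k k p p p p k
The 7th stitch worked is k.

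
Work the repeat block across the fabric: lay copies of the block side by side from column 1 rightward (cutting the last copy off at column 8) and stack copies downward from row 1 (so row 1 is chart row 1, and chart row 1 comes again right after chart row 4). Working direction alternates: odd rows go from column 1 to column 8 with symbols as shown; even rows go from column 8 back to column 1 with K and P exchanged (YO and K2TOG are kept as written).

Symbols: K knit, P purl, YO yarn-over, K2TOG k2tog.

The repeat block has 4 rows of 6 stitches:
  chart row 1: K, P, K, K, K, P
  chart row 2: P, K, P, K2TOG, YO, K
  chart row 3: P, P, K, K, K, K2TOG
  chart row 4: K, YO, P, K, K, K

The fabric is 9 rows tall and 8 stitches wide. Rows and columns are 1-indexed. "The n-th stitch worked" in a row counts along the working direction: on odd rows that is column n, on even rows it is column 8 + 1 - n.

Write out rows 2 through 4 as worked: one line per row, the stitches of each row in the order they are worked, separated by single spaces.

Row 2: chart row 2, WS - tiled (columns 1-8): P K P K2TOG YO K P K; work from column 8 back to 1 with K<->P swapped.
Row 3: chart row 3, RS - tile across columns 1-8 and work as-is.
Row 4: chart row 4, WS - tiled (columns 1-8): K YO P K K K K YO; work from column 8 back to 1 with K<->P swapped.

Result:
P K P YO K2TOG K P K
P P K K K K2TOG P P
YO P P P P K YO P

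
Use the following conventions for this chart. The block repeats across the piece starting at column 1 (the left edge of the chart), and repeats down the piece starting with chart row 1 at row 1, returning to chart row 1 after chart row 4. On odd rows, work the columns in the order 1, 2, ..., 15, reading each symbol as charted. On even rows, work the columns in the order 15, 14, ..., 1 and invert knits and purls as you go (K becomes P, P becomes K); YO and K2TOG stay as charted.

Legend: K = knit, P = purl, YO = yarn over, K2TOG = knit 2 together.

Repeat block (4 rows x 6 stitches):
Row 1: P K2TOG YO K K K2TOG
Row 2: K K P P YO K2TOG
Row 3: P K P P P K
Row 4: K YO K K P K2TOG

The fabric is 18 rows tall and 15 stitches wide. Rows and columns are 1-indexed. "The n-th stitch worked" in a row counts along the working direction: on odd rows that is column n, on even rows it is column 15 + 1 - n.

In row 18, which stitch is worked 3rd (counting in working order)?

For row 18: chart row = ((18-1) mod 4) + 1 = 2; this is a WS (even) row.
Chart row 2 tiled across columns 1-15: K K P P YO K2TOG K K P P YO K2TOG K K P
WS row: flip the tiled sequence (start at column 15) and apply K<->P; YO and K2TOG stay.
Row 18 as worked: K P P K2TOG YO K K P P K2TOG YO K K P P
Stitch 3 in working order -> P

Stitch:
P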